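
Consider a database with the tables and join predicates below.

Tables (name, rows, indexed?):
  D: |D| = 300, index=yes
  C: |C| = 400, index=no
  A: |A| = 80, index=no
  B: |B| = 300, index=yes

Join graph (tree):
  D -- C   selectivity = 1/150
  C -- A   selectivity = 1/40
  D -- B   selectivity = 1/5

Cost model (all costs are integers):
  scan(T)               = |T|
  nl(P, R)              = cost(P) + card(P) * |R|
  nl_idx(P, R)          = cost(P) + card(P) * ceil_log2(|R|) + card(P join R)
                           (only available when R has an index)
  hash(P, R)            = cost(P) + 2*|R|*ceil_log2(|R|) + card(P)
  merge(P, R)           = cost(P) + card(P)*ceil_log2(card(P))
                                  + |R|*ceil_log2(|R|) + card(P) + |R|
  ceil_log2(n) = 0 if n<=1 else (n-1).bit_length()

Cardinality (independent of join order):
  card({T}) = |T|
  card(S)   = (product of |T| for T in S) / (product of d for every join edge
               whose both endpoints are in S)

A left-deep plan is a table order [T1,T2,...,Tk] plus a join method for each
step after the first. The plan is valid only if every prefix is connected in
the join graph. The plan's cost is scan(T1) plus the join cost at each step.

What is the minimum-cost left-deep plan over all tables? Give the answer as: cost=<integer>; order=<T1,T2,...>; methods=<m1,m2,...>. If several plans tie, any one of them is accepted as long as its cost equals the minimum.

cost=13720; order=C,D,A,B; methods=nl_idx,hash,hash

Selinger DP (subsets sized 1..n):
  {D}: scan cost=300, card=300
  {C}: scan cost=400, card=400
  {A}: scan cost=80, card=80
  {B}: scan cost=300, card=300
  {CD}: card=800; try (D,nl_idx)→4800, (D,hash)→6200, (C,merge)→7300, (D,merge)→7400, (C,hash)→7800, (C,nl)→120300 …(+1); best=4800 via (D,nl_idx)
  {BD}: card=18000; try (D,hash)→6000, (B,hash)→6000, (D,merge)→6300, (B,merge)→6300, (D,nl_idx)→21000, (B,nl_idx)→21000 …(+2); best=6000 via (D,hash)
  {AC}: card=800; try (A,hash)→1920, (C,merge)→4720, (A,merge)→5040, (C,hash)→7360, (C,nl)→32080, (A,nl)→32400; best=1920 via (A,hash)
  {ACD}: card=1600; try (A,hash)→6720, (D,hash)→8120, (D,nl_idx)→10720, (D,merge)→13720, (A,merge)→14240, (A,nl)→68800 …(+1); best=6720 via (A,hash)
  {BCD}: card=48000; try (B,hash)→11000, (B,merge)→16600, (C,hash)→31200, (B,nl_idx)→60000, (B,nl)→244800, (C,merge)→298000 …(+1); best=11000 via (B,hash)
  {ABCD}: card=96000; try (B,hash)→13720, (B,merge)→28920, (A,hash)→60120, (B,nl_idx)→117120, (B,nl)→486720, (A,merge)→827640 …(+1); best=13720 via (B,hash)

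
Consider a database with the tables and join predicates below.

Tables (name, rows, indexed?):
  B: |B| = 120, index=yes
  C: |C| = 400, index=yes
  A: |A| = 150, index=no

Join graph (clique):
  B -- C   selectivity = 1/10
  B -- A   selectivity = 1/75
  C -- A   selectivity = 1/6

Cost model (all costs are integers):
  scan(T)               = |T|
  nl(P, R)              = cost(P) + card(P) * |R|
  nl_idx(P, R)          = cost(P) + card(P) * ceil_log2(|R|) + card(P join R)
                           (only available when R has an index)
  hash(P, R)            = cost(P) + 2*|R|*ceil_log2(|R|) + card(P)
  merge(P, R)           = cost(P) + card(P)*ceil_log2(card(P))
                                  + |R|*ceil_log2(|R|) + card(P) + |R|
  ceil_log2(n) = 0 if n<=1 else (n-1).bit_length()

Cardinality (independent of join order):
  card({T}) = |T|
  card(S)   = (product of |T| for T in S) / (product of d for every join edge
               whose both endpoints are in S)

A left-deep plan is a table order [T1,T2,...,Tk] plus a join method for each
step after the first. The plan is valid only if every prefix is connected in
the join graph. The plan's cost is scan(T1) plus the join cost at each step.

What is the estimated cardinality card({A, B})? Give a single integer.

Tables in S: A(150), B(120)
Edges inside S: B-A(d=75)
numerator = 150 * 120 = 18000
denominator = 75 = 75
card(S) = 18000 / 75 = 240

240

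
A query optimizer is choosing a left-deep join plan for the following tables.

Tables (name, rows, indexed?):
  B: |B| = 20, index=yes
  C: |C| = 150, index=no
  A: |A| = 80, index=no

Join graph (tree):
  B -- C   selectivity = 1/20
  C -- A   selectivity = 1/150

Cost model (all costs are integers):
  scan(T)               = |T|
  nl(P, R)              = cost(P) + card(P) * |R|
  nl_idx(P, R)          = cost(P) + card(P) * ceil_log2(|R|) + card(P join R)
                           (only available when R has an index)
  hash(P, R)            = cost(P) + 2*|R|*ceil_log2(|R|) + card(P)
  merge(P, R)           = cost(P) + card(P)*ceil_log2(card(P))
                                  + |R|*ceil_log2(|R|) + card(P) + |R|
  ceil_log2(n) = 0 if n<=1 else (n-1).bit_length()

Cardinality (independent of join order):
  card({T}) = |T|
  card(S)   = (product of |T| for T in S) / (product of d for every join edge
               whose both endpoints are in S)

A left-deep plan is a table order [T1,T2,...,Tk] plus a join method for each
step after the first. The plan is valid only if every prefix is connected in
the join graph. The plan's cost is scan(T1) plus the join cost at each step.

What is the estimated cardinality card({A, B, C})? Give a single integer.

Tables in S: A(80), B(20), C(150)
Edges inside S: B-C(d=20), C-A(d=150)
numerator = 80 * 20 * 150 = 240000
denominator = 20 * 150 = 3000
card(S) = 240000 / 3000 = 80

80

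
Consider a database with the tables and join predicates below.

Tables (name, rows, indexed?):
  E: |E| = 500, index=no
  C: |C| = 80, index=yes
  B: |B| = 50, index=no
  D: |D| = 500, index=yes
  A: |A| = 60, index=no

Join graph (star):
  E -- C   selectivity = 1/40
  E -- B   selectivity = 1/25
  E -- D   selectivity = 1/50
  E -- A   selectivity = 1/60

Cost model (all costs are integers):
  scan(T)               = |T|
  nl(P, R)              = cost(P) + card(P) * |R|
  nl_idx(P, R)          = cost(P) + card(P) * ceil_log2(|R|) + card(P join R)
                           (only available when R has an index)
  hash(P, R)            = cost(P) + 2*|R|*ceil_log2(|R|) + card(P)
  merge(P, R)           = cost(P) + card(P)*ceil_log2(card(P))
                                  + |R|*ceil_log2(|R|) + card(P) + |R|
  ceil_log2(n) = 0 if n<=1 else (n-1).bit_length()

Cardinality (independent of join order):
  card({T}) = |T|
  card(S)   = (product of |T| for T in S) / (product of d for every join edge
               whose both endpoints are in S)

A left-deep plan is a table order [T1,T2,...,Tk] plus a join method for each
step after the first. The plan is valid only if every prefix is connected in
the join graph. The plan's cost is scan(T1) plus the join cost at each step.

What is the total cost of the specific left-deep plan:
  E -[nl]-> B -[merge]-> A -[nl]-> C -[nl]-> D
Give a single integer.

1116920

step 1: scan E: cost=500, card=500
step 2: join B via nl
    card(P join B) = 500*50/(25) = 1000
    cost = 500 + 500*50 = 25500
step 3: join A via merge
    card(P join A) = 1000*60/(60) = 1000
    cost = 25500 + 1000*10 + 60*6 + 1000 + 60 = 36920
step 4: join C via nl
    card(P join C) = 1000*80/(40) = 2000
    cost = 36920 + 1000*80 = 116920
step 5: join D via nl
    card(P join D) = 2000*500/(50) = 20000
    cost = 116920 + 2000*500 = 1116920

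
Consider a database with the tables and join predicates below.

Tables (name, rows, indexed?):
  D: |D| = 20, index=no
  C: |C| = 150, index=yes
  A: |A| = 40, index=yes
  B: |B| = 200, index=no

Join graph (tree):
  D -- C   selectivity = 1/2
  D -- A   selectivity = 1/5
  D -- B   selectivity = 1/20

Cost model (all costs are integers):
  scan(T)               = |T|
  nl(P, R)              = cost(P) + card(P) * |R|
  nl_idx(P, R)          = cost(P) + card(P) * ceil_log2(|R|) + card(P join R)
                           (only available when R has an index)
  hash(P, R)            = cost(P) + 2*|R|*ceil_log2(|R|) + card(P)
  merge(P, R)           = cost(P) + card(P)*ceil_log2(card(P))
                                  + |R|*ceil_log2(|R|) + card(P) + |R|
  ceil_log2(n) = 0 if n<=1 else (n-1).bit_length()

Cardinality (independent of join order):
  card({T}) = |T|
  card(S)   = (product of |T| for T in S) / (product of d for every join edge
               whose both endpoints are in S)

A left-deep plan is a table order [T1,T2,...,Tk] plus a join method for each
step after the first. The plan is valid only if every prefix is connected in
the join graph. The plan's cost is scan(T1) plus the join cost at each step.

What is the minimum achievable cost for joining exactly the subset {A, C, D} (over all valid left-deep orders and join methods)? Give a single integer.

2480

Selinger DP over subsets of {A,C,D}:
  {D}: scan cost=20, card=20
  {C}: scan cost=150, card=150
  {A}: scan cost=40, card=40
  {CD}: card=1500; try (D,hash)→500, (C,merge)→1490, (D,merge)→1620, (C,nl_idx)→1680, (C,hash)→2440, (C,nl)→3020 …(+1); best=500 via (D,hash)
  {AD}: card=160; try (D,hash)→280, (A,nl_idx)→300, (A,merge)→420, (D,merge)→440, (A,hash)→520, (A,nl)→820 …(+1); best=280 via (D,hash)
  {ACD}: card=12000; try (A,hash)→2480, (C,hash)→2840, (C,merge)→3070, (C,nl_idx)→13560, (A,merge)→18780, (A,nl_idx)→21500 …(+2); best=2480 via (A,hash)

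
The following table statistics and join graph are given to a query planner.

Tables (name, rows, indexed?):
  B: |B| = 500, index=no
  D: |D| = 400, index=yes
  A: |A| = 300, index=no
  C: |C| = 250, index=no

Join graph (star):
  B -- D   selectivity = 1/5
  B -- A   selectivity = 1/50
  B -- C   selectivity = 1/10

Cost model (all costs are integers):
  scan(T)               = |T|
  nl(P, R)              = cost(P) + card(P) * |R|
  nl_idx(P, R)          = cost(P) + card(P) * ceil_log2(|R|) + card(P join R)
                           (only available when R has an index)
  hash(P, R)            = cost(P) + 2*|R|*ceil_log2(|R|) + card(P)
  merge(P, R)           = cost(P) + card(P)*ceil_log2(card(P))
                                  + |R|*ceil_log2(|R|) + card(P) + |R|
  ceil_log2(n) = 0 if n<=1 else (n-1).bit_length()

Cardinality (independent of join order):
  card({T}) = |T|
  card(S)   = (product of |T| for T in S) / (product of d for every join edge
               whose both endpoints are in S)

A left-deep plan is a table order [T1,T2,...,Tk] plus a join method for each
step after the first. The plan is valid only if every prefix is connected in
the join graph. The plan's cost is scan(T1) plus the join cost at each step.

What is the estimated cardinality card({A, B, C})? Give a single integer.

Tables in S: A(300), B(500), C(250)
Edges inside S: B-A(d=50), B-C(d=10)
numerator = 300 * 500 * 250 = 37500000
denominator = 50 * 10 = 500
card(S) = 37500000 / 500 = 75000

75000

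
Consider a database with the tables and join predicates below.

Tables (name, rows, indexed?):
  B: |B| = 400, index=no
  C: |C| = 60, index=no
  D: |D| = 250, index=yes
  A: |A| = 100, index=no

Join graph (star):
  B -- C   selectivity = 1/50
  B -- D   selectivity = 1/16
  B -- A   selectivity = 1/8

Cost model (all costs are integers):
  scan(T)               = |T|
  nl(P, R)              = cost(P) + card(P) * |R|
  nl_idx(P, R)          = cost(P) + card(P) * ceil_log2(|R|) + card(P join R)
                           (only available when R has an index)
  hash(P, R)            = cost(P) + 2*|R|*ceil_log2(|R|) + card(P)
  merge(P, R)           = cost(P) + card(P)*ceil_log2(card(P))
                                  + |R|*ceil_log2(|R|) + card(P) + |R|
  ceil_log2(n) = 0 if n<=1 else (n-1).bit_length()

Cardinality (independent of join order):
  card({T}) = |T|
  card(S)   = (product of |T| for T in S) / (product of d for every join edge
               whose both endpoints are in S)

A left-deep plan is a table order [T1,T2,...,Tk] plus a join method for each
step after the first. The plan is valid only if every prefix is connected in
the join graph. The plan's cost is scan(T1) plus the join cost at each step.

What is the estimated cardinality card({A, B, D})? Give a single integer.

78125

Tables in S: A(100), B(400), D(250)
Edges inside S: B-D(d=16), B-A(d=8)
numerator = 100 * 400 * 250 = 10000000
denominator = 16 * 8 = 128
card(S) = 10000000 / 128 = 78125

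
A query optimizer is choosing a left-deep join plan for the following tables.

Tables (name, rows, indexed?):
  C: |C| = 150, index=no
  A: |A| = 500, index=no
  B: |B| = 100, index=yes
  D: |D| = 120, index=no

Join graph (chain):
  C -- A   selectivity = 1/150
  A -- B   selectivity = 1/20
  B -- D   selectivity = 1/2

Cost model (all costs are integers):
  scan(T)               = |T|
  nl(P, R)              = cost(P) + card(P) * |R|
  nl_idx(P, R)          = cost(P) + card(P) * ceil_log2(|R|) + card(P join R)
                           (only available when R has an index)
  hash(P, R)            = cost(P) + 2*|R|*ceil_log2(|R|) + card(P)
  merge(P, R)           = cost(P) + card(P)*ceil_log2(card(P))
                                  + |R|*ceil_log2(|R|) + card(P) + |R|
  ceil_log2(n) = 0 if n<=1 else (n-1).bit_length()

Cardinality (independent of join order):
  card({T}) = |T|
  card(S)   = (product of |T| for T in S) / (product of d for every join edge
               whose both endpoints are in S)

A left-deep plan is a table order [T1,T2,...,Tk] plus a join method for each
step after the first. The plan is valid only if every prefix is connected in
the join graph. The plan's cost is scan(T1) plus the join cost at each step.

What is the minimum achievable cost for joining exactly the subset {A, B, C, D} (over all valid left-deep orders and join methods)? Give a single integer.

9480

Selinger DP over subsets of {A,B,C,D}:
  {C}: scan cost=150, card=150
  {A}: scan cost=500, card=500
  {B}: scan cost=100, card=100
  {D}: scan cost=120, card=120
  {AC}: card=500; try (C,hash)→3400, (A,merge)→6500, (C,merge)→6850, (A,hash)→9300, (A,nl)→75150, (C,nl)→75500; best=3400 via (C,hash)
  {AB}: card=2500; try (B,hash)→2400, (A,merge)→5900, (B,merge)→6300, (B,nl_idx)→6500, (A,hash)→9200, (A,nl)→50100 …(+1); best=2400 via (B,hash)
  {BD}: card=6000; try (B,hash)→1640, (D,merge)→1860, (D,hash)→1880, (B,merge)→1880, (B,nl_idx)→6960, (D,nl)→12100 …(+1); best=1640 via (B,hash)
  {ABC}: card=2500; try (B,hash)→5300, (C,hash)→7300, (B,merge)→9200, (B,nl_idx)→9400, (C,merge)→36250, (B,nl)→53400 …(+1); best=5300 via (B,hash)
  {ABD}: card=150000; try (D,hash)→6580, (A,hash)→16640, (D,merge)→35860, (A,merge)→90640, (D,nl)→302400, (A,nl)→3001640; best=6580 via (D,hash)
  {ABCD}: card=150000; try (D,hash)→9480, (D,merge)→38760, (C,hash)→158980, (D,nl)→305300, (C,merge)→2857930, (C,nl)→22506580; best=9480 via (D,hash)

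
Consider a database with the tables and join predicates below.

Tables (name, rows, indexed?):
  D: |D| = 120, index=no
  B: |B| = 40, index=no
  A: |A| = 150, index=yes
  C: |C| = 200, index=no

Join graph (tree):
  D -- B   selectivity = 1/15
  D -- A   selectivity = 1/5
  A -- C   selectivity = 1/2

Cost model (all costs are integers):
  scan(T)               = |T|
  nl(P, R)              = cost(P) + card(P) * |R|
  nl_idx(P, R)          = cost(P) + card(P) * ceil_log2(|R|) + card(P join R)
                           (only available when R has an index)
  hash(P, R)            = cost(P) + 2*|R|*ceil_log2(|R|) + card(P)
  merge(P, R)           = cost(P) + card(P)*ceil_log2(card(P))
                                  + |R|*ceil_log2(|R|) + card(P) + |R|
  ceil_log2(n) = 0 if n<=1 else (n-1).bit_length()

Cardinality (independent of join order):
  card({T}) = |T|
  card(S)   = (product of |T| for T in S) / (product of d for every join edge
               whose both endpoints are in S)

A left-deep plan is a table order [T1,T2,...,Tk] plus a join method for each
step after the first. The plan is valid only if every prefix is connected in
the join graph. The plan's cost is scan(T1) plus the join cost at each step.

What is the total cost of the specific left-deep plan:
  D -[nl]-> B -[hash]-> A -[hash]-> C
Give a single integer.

20440

step 1: scan D: cost=120, card=120
step 2: join B via nl
    card(P join B) = 120*40/(15) = 320
    cost = 120 + 120*40 = 4920
step 3: join A via hash
    card(P join A) = 320*150/(5) = 9600
    cost = 4920 + 2*150*8 + 320 = 7640
step 4: join C via hash
    card(P join C) = 9600*200/(2) = 960000
    cost = 7640 + 2*200*8 + 9600 = 20440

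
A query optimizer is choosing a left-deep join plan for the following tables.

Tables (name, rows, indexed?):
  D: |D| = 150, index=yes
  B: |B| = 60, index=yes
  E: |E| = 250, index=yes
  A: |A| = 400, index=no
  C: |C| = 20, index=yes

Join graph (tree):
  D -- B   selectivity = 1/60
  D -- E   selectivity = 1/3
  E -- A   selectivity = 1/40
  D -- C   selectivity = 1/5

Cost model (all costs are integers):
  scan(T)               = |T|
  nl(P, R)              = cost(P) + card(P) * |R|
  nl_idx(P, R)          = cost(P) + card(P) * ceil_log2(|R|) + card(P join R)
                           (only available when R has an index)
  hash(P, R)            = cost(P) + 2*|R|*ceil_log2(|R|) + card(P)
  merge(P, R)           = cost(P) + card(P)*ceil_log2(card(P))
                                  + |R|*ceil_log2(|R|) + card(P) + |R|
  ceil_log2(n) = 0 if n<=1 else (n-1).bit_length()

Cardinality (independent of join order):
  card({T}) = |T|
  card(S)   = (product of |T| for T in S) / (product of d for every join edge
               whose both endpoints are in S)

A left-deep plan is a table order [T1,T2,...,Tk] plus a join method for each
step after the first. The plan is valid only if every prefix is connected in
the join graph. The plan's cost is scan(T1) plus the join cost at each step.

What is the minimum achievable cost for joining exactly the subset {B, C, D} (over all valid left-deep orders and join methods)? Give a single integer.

Selinger DP over subsets of {B,C,D}:
  {D}: scan cost=150, card=150
  {B}: scan cost=60, card=60
  {C}: scan cost=20, card=20
  {BD}: card=150; try (D,nl_idx)→690, (B,hash)→1020, (B,nl_idx)→1200, (D,merge)→1830, (B,merge)→1920, (D,hash)→2520 …(+2); best=690 via (D,nl_idx)
  {CD}: card=600; try (C,hash)→500, (D,nl_idx)→780, (D,merge)→1490, (C,nl_idx)→1500, (C,merge)→1620, (D,hash)→2440 …(+2); best=500 via (C,hash)
  {BCD}: card=600; try (C,hash)→1040, (B,hash)→1820, (C,nl_idx)→2040, (C,merge)→2160, (C,nl)→3690, (B,nl_idx)→4700 …(+2); best=1040 via (C,hash)

1040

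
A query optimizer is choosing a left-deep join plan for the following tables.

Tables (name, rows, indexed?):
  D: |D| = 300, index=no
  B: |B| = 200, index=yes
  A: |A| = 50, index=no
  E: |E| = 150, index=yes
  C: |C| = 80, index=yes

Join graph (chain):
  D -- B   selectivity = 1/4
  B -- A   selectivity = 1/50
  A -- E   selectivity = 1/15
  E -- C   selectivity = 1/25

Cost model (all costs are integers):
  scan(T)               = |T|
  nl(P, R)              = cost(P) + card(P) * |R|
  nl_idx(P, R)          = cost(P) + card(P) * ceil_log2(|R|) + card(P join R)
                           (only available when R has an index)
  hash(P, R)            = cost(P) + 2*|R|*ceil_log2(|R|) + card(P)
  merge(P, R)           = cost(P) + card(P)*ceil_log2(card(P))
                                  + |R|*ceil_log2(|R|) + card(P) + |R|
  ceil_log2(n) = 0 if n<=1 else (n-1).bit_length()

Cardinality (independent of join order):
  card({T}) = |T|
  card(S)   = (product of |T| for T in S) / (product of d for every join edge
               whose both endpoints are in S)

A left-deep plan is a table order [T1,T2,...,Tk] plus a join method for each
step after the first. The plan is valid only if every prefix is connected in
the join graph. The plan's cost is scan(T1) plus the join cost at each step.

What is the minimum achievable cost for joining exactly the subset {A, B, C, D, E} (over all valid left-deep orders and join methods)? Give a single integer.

18170

Selinger DP over subsets of {A,B,C,D,E}:
  {D}: scan cost=300, card=300
  {B}: scan cost=200, card=200
  {A}: scan cost=50, card=50
  {E}: scan cost=150, card=150
  {C}: scan cost=80, card=80
  {BD}: card=15000; try (B,hash)→3800, (D,merge)→5000, (B,merge)→5100, (D,hash)→5800, (B,nl_idx)→17700, (D,nl)→60200 …(+1); best=3800 via (B,hash)
  {AB}: card=200; try (B,nl_idx)→650, (A,hash)→1000, (B,merge)→2200, (A,merge)→2350, (B,hash)→3300, (B,nl)→10050 …(+1); best=650 via (B,nl_idx)
  {AE}: card=500; try (A,hash)→900, (E,nl_idx)→950, (E,merge)→1750, (A,merge)→1850, (E,hash)→2500, (E,nl)→7550 …(+1); best=900 via (A,hash)
  {CE}: card=480; try (E,nl_idx)→1200, (C,hash)→1420, (C,nl_idx)→1680, (E,merge)→2070, (C,merge)→2140, (E,hash)→2560 …(+2); best=1200 via (E,nl_idx)
  {ABD}: card=15000; try (D,merge)→5450, (D,hash)→6250, (A,hash)→19400, (D,nl)→60650, (A,merge)→229150, (A,nl)→753800; best=5450 via (D,merge)
  {ABE}: card=2000; try (E,hash)→3250, (E,merge)→3800, (E,nl_idx)→4250, (B,hash)→4600, (B,nl_idx)→6900, (B,merge)→7700 …(+2); best=3250 via (E,hash)
  {ACE}: card=1600; try (A,hash)→2280, (C,hash)→2520, (C,nl_idx)→6000, (A,merge)→6350, (C,merge)→6540, (A,nl)→25200 …(+1); best=2280 via (A,hash)
  {ABDE}: card=150000; try (D,hash)→10650, (E,hash)→22850, (D,merge)→30250, (E,merge)→231800, (E,nl_idx)→275450, (D,nl)→603250 …(+1); best=10650 via (D,hash)
  {ABCE}: card=6400; try (C,hash)→6370, (B,hash)→7080, (B,nl_idx)→21480, (B,merge)→23280, (C,nl_idx)→23650, (C,merge)→27890 …(+2); best=6370 via (C,hash)
  {ABCDE}: card=480000; try (D,hash)→18170, (D,merge)→98970, (C,hash)→161770, (C,nl_idx)→1540650, (D,nl)→1926370, (C,merge)→2861290 …(+1); best=18170 via (D,hash)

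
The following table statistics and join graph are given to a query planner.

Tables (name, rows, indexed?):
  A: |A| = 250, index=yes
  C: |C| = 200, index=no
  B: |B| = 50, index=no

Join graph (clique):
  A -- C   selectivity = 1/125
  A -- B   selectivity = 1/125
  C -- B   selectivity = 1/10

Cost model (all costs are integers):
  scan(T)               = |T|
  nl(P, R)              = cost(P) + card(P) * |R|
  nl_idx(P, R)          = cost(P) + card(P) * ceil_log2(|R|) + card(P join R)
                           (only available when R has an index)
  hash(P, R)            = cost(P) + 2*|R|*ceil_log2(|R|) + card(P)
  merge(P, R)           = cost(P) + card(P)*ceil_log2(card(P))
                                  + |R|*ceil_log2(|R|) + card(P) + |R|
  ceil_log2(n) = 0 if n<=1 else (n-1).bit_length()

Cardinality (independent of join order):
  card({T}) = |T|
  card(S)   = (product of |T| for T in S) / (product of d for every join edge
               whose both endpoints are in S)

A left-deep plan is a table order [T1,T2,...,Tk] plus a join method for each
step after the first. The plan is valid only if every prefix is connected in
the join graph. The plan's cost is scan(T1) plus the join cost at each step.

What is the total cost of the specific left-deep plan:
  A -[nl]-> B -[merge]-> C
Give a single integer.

15350

step 1: scan A: cost=250, card=250
step 2: join B via nl
    card(P join B) = 250*50/(125) = 100
    cost = 250 + 250*50 = 12750
step 3: join C via merge
    card(P join C) = 100*200/(125*10) = 16
    cost = 12750 + 100*7 + 200*8 + 100 + 200 = 15350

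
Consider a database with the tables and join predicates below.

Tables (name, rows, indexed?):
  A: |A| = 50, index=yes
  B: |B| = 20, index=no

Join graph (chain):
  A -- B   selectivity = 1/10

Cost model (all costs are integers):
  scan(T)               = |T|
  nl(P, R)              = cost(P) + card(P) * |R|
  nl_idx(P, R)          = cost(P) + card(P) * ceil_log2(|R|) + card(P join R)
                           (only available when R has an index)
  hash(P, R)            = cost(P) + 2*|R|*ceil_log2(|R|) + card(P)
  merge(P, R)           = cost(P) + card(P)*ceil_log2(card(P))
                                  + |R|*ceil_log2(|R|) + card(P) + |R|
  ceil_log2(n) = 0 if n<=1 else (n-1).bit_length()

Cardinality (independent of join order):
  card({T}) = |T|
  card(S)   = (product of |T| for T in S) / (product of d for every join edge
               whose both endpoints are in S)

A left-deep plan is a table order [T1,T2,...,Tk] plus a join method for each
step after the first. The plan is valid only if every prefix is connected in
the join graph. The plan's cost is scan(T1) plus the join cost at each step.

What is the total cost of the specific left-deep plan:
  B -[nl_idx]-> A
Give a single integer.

240

step 1: scan B: cost=20, card=20
step 2: join A via nl_idx
    card(P join A) = 20*50/(10) = 100
    cost = 20 + 20*6 + 100 = 240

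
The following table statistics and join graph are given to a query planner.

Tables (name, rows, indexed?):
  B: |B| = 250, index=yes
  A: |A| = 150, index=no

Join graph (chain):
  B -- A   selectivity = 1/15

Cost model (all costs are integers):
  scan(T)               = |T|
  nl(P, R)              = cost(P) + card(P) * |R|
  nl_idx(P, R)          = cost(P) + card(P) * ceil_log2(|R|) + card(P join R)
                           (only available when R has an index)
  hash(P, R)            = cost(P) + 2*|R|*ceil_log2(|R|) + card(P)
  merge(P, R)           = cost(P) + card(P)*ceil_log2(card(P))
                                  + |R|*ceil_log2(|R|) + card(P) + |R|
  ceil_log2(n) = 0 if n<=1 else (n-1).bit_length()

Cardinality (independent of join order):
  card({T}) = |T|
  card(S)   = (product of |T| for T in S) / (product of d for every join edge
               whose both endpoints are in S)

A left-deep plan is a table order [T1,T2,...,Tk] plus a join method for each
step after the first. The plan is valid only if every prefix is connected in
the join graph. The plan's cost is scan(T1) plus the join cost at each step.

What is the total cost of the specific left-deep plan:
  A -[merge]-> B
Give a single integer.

3750

step 1: scan A: cost=150, card=150
step 2: join B via merge
    card(P join B) = 150*250/(15) = 2500
    cost = 150 + 150*8 + 250*8 + 150 + 250 = 3750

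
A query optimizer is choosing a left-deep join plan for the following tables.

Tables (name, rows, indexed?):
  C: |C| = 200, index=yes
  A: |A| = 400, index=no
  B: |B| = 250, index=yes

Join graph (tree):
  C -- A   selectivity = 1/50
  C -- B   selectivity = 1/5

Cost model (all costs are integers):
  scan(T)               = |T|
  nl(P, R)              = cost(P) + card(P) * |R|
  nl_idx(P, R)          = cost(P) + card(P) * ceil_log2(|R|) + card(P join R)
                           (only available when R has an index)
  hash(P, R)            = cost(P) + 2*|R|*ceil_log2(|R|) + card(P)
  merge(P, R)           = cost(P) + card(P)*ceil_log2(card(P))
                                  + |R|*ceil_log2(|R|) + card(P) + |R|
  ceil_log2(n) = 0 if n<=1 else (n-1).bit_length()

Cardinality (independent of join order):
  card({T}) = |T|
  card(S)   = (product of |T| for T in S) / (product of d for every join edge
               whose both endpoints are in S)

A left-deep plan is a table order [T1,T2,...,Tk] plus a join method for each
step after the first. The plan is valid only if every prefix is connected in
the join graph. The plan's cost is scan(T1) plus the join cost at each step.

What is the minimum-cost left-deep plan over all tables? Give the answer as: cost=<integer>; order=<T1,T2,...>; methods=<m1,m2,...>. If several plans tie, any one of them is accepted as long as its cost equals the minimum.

cost=9600; order=A,C,B; methods=hash,hash

Selinger DP (subsets sized 1..n):
  {C}: scan cost=200, card=200
  {A}: scan cost=400, card=400
  {B}: scan cost=250, card=250
  {AC}: card=1600; try (C,hash)→4000, (C,nl_idx)→5200, (A,merge)→6000, (C,merge)→6200, (A,hash)→7600, (A,nl)→80200 …(+1); best=4000 via (C,hash)
  {BC}: card=10000; try (C,hash)→3700, (B,merge)→4250, (C,merge)→4300, (B,hash)→4400, (B,nl_idx)→11800, (C,nl_idx)→12250 …(+2); best=3700 via (C,hash)
  {ABC}: card=80000; try (B,hash)→9600, (A,hash)→20900, (B,merge)→25450, (B,nl_idx)→96800, (A,merge)→157700, (B,nl)→404000 …(+1); best=9600 via (B,hash)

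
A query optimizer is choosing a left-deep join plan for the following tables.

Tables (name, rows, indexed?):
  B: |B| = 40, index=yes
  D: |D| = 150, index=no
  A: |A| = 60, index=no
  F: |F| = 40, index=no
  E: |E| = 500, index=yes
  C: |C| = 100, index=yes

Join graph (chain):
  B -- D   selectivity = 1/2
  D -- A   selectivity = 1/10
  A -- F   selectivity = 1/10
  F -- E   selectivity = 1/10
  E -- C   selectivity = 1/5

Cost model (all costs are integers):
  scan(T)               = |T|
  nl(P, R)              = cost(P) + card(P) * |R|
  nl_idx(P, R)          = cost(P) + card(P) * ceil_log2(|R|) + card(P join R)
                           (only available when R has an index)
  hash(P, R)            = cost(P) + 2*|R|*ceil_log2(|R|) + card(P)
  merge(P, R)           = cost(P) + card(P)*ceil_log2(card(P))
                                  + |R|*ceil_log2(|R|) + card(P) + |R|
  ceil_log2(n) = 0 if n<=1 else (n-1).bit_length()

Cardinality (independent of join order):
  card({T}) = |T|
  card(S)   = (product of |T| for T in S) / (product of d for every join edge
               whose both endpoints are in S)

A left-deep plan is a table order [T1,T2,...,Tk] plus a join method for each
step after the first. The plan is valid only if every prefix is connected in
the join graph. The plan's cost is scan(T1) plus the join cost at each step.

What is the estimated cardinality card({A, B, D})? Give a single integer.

Tables in S: A(60), B(40), D(150)
Edges inside S: B-D(d=2), D-A(d=10)
numerator = 60 * 40 * 150 = 360000
denominator = 2 * 10 = 20
card(S) = 360000 / 20 = 18000

18000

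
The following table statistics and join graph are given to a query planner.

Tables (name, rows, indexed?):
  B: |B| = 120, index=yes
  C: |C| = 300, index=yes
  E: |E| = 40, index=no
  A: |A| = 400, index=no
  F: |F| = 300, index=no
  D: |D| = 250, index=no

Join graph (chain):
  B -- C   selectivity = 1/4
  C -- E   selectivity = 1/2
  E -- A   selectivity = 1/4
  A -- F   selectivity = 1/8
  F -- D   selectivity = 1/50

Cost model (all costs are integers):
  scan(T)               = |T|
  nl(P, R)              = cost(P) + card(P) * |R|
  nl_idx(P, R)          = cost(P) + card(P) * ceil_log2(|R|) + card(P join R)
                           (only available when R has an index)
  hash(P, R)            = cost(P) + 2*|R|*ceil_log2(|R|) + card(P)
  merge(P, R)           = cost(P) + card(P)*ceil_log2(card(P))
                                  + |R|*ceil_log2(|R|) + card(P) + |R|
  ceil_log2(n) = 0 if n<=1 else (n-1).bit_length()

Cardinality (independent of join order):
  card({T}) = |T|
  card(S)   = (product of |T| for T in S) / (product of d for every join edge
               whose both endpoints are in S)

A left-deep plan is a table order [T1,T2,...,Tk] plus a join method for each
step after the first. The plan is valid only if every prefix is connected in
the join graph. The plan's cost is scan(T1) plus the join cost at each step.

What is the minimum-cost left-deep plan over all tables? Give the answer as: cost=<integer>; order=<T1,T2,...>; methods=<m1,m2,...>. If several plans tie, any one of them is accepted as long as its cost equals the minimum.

cost=113345860; order=F,D,A,E,C,B; methods=hash,hash,hash,hash,hash

Selinger DP (subsets sized 1..n):
  {B}: scan cost=120, card=120
  {C}: scan cost=300, card=300
  {E}: scan cost=40, card=40
  {A}: scan cost=400, card=400
  {F}: scan cost=300, card=300
  {D}: scan cost=250, card=250
  {BC}: card=9000; try (B,hash)→2280, (C,merge)→4080, (B,merge)→4260, (C,hash)→5640, (C,nl_idx)→10200, (B,nl_idx)→11400 …(+2); best=2280 via (B,hash)
  {CE}: card=6000; try (E,hash)→1080, (C,merge)→3320, (E,merge)→3580, (C,hash)→5480, (C,nl_idx)→6400, (C,nl)→12040 …(+1); best=1080 via (E,hash)
  {AE}: card=4000; try (E,hash)→1280, (A,merge)→4320, (E,merge)→4680, (A,hash)→7280, (A,nl)→16040, (E,nl)→16400; best=1280 via (E,hash)
  {AF}: card=15000; try (F,hash)→6200, (A,merge)→7300, (F,merge)→7400, (A,hash)→7800, (A,nl)→120300, (F,nl)→120400; best=6200 via (F,hash)
  {DF}: card=1500; try (D,hash)→4600, (F,merge)→5500, (D,merge)→5550, (F,hash)→5900, (F,nl)→75250, (D,nl)→75300; best=4600 via (D,hash)
  {BCE}: card=180000; try (B,hash)→8760, (E,hash)→11760, (B,merge)→86040, (E,merge)→137560, (B,nl_idx)→223080, (E,nl)→362280 …(+1); best=8760 via (B,hash)
  {ACE}: card=600000; try (C,hash)→10680, (A,hash)→14280, (C,merge)→56280, (A,merge)→89080, (C,nl_idx)→637280, (C,nl)→1201280 …(+1); best=10680 via (C,hash)
  {AEF}: card=150000; try (F,hash)→10680, (E,hash)→21680, (F,merge)→56280, (E,merge)→231480, (E,nl)→606200, (F,nl)→1201280; best=10680 via (F,hash)
  {ADF}: card=75000; try (A,hash)→13300, (D,hash)→25200, (A,merge)→26600, (D,merge)→233450, (A,nl)→604600, (D,nl)→3756200; best=13300 via (A,hash)
  {ABCE}: card=18000000; try (A,hash)→195960, (B,hash)→612360, (A,merge)→3432760, (B,merge)→12611640, (B,nl_idx)→22210680, (A,nl)→72008760 …(+1); best=195960 via (A,hash)
  {ACEF}: card=22500000; try (C,hash)→166080, (F,hash)→616080, (C,merge)→2863680, (F,merge)→12613680, (C,nl_idx)→23860680, (C,nl)→45010680 …(+1); best=166080 via (C,hash)
  {ADEF}: card=750000; try (E,hash)→88780, (D,hash)→164680, (E,merge)→1363580, (D,merge)→2862930, (E,nl)→3013300, (D,nl)→37510680; best=88780 via (E,hash)
  {ABCEF}: card=675000000; try (F,hash)→18201360, (B,hash)→22667760, (F,merge)→468198960, (B,merge)→585167040, (B,nl_idx)→832666080, (B,nl)→2700166080 …(+1); best=18201360 via (F,hash)
  {ACDEF}: card=112500000; try (C,hash)→844180, (C,merge)→15841780, (D,hash)→22670080, (C,nl_idx)→119338780, (C,nl)→225088780, (D,merge)→585168330 …(+1); best=844180 via (C,hash)
  {ABCDEF}: card=3375000000; try (B,hash)→113345860, (D,hash)→693205360, (B,merge)→3150845140, (B,nl_idx)→4163344180, (B,nl)→13500844180, (D,merge)→20943203610 …(+1); best=113345860 via (B,hash)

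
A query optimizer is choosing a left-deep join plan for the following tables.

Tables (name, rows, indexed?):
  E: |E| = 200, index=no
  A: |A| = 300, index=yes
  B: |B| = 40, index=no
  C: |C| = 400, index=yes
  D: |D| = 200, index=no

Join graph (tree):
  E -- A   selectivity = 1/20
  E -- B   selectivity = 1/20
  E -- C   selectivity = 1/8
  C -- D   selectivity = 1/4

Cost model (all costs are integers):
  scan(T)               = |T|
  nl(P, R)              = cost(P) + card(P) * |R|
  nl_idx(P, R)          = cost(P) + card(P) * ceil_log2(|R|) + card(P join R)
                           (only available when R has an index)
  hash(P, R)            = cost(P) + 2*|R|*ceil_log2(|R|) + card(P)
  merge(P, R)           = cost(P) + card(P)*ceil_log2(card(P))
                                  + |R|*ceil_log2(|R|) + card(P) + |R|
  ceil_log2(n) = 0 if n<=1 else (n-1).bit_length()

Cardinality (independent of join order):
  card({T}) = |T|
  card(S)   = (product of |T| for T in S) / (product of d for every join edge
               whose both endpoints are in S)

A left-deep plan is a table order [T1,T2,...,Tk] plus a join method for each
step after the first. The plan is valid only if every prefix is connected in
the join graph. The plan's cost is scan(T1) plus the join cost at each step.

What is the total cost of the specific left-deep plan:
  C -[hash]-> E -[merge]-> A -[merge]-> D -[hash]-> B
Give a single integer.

step 1: scan C: cost=400, card=400
step 2: join E via hash
    card(P join E) = 400*200/(8) = 10000
    cost = 400 + 2*200*8 + 400 = 4000
step 3: join A via merge
    card(P join A) = 10000*300/(20) = 150000
    cost = 4000 + 10000*14 + 300*9 + 10000 + 300 = 157000
step 4: join D via merge
    card(P join D) = 150000*200/(4) = 7500000
    cost = 157000 + 150000*18 + 200*8 + 150000 + 200 = 3008800
step 5: join B via hash
    card(P join B) = 7500000*40/(20) = 15000000
    cost = 3008800 + 2*40*6 + 7500000 = 10509280

10509280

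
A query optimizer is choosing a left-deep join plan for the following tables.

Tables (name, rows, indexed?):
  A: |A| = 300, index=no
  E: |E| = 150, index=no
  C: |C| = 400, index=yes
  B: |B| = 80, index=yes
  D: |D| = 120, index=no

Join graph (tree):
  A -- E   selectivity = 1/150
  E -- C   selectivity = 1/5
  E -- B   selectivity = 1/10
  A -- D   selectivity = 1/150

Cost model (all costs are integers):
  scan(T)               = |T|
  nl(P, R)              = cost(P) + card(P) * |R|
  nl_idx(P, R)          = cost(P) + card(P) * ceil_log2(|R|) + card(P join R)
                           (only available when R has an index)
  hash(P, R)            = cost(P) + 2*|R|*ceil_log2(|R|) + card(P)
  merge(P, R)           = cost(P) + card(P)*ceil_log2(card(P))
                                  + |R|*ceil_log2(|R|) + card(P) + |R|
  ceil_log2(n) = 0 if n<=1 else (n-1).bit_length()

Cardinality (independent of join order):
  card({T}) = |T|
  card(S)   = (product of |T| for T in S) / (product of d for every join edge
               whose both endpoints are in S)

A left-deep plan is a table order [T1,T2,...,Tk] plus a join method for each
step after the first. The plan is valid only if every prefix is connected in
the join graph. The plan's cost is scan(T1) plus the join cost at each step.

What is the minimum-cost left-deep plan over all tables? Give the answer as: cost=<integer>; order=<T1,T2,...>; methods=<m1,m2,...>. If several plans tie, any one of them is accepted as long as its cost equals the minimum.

cost=15400; order=A,D,E,B,C; methods=hash,hash,hash,hash

Selinger DP (subsets sized 1..n):
  {A}: scan cost=300, card=300
  {E}: scan cost=150, card=150
  {C}: scan cost=400, card=400
  {B}: scan cost=80, card=80
  {D}: scan cost=120, card=120
  {AE}: card=300; try (E,hash)→3000, (A,merge)→4500, (E,merge)→4650, (A,hash)→5700, (A,nl)→45150, (E,nl)→45300; best=3000 via (E,hash)
  {AD}: card=240; try (D,hash)→2280, (A,merge)→4080, (D,merge)→4260, (A,hash)→5640, (A,nl)→36120, (D,nl)→36300; best=2280 via (D,hash)
  {CE}: card=12000; try (E,hash)→3200, (C,merge)→5500, (E,merge)→5750, (C,hash)→7500, (C,nl_idx)→13500, (C,nl)→60150 …(+1); best=3200 via (E,hash)
  {BE}: card=1200; try (B,hash)→1420, (E,merge)→2070, (B,merge)→2140, (B,nl_idx)→2400, (E,hash)→2560, (E,nl)→12080 …(+1); best=1420 via (B,hash)
  {ACE}: card=24000; try (C,merge)→10000, (C,hash)→10500, (A,hash)→20600, (C,nl_idx)→29700, (C,nl)→123000, (A,merge)→186200 …(+1); best=10000 via (C,merge)
  {ABE}: card=2400; try (B,hash)→4420, (B,merge)→6640, (B,nl_idx)→7500, (A,hash)→8020, (A,merge)→18820, (B,nl)→27000 …(+1); best=4420 via (B,hash)
  {ADE}: card=240; try (E,hash)→4920, (D,hash)→4980, (E,merge)→5790, (D,merge)→6960, (E,nl)→38280, (D,nl)→39000; best=4920 via (E,hash)
  {BCE}: card=96000; try (C,hash)→9820, (B,hash)→16320, (C,merge)→19820, (C,nl_idx)→108220, (B,nl_idx)→183200, (B,merge)→183840 …(+2); best=9820 via (C,hash)
  {ABCE}: card=192000; try (C,hash)→14020, (B,hash)→35120, (C,merge)→39620, (A,hash)→111220, (C,nl_idx)→218020, (B,nl_idx)→370000 …(+5); best=14020 via (C,hash)
  {ACDE}: card=19200; try (C,merge)→11080, (C,hash)→12360, (C,nl_idx)→26280, (D,hash)→35680, (C,nl)→100920, (D,merge)→394960 …(+1); best=11080 via (C,merge)
  {ABDE}: card=1920; try (B,hash)→6280, (B,merge)→7720, (D,hash)→8500, (B,nl_idx)→8520, (B,nl)→24120, (D,merge)→36580 …(+1); best=6280 via (B,hash)
  {ABCDE}: card=153600; try (C,hash)→15400, (B,hash)→31400, (C,merge)→33320, (C,nl_idx)→177160, (D,hash)→207700, (B,nl_idx)→299080 …(+5); best=15400 via (C,hash)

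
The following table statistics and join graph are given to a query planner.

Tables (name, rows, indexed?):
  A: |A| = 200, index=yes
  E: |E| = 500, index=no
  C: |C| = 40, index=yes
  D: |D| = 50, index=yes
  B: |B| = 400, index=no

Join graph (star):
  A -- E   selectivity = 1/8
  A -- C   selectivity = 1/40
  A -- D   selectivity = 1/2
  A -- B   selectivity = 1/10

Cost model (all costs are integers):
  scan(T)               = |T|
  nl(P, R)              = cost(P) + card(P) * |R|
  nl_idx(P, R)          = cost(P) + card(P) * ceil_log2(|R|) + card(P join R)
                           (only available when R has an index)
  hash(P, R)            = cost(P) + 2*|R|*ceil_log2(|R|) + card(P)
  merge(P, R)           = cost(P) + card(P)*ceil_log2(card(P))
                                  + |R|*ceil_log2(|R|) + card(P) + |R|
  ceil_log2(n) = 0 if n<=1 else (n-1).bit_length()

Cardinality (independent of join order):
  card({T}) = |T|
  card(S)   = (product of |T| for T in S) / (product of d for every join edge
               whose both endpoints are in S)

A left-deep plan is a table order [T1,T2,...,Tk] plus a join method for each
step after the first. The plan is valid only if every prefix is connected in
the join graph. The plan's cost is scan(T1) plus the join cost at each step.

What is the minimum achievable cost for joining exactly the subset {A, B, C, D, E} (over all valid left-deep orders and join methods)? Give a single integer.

Selinger DP over subsets of {A,B,C,D,E}:
  {A}: scan cost=200, card=200
  {E}: scan cost=500, card=500
  {C}: scan cost=40, card=40
  {D}: scan cost=50, card=50
  {B}: scan cost=400, card=400
  {AE}: card=12500; try (A,hash)→4200, (E,merge)→7000, (A,merge)→7300, (E,hash)→9400, (A,nl_idx)→17000, (E,nl)→100200 …(+1); best=4200 via (A,hash)
  {AC}: card=200; try (A,nl_idx)→560, (C,hash)→880, (C,nl_idx)→1600, (A,merge)→2120, (C,merge)→2280, (A,hash)→3280 …(+2); best=560 via (A,nl_idx)
  {AD}: card=5000; try (D,hash)→1000, (A,merge)→2200, (D,merge)→2350, (A,hash)→3300, (A,nl_idx)→5450, (D,nl_idx)→6400 …(+2); best=1000 via (D,hash)
  {AB}: card=8000; try (A,hash)→4000, (B,merge)→6000, (A,merge)→6200, (B,hash)→7600, (A,nl_idx)→11600, (B,nl)→80200 …(+1); best=4000 via (A,hash)
  {ACE}: card=12500; try (E,merge)→7360, (E,hash)→9760, (C,hash)→17180, (C,nl_idx)→91700, (E,nl)→100560, (C,merge)→191980 …(+1); best=7360 via (E,merge)
  {ADE}: card=312500; try (E,hash)→15000, (D,hash)→17300, (E,merge)→76000, (D,merge)→192050, (D,nl_idx)→391700, (D,nl)→629200 …(+1); best=15000 via (E,hash)
  {ABE}: card=500000; try (E,hash)→21000, (B,hash)→23900, (E,merge)→121000, (B,merge)→195700, (E,nl)→4004000, (B,nl)→5004200; best=21000 via (E,hash)
  {ACD}: card=5000; try (D,hash)→1360, (D,merge)→2710, (C,hash)→6480, (D,nl_idx)→6760, (D,nl)→10560, (C,nl_idx)→36000 …(+2); best=1360 via (D,hash)
  {ABC}: card=8000; try (B,merge)→6360, (B,hash)→7960, (C,hash)→12480, (C,nl_idx)→60000, (B,nl)→80560, (C,merge)→116280 …(+1); best=6360 via (B,merge)
  {ABD}: card=200000; try (D,hash)→12600, (B,hash)→13200, (B,merge)→75000, (D,merge)→116350, (D,nl_idx)→252000, (D,nl)→404000 …(+1); best=12600 via (D,hash)
  {ACDE}: card=312500; try (E,hash)→15360, (D,hash)→20460, (E,merge)→76360, (D,merge)→195210, (C,hash)→327980, (D,nl_idx)→394860 …(+5); best=15360 via (E,hash)
  {ABCE}: card=500000; try (E,hash)→23360, (B,hash)→27060, (E,merge)→123360, (B,merge)→198860, (C,hash)→521480, (C,nl_idx)→3521000 …(+4); best=23360 via (E,hash)
  {ABDE}: card=12500000; try (E,hash)→221600, (B,hash)→334700, (D,hash)→521600, (E,merge)→3817600, (B,merge)→6269000, (D,merge)→10021350 …(+4); best=221600 via (E,hash)
  {ABCD}: card=200000; try (B,hash)→13560, (D,hash)→14960, (B,merge)→75360, (D,merge)→118710, (C,hash)→213080, (D,nl_idx)→254360 …(+5); best=13560 via (B,hash)
  {ABCDE}: card=12500000; try (E,hash)→222560, (B,hash)→335060, (D,hash)→523960, (E,merge)→3818560, (B,merge)→6269360, (D,merge)→10023710 …(+8); best=222560 via (E,hash)

222560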